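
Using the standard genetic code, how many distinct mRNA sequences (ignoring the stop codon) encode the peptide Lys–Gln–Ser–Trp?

24

Lys: 2 codons.
Gln: 2 codons.
Ser: 6 codons.
Trp: 1 codon.
2 × 2 × 6 × 1 = 24.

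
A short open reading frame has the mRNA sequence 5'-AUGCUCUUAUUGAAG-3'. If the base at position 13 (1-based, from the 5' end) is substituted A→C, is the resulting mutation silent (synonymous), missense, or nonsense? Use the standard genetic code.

Position 13 falls in codon 5: AAG → Lys.
After the substitution the codon is CAG → Gln.
Lys ≠ Gln, so this is a missense mutation.

missense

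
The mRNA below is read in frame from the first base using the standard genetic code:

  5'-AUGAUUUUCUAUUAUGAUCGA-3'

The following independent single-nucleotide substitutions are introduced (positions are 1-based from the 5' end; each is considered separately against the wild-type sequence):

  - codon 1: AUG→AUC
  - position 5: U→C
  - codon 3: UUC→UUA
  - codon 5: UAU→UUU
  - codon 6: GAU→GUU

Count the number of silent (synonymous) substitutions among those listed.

Codon 1: AUG (Met) → AUC (Ile) — missense.
Codon 2: AUU (Ile) → ACU (Thr) — missense.
Codon 3: UUC (Phe) → UUA (Leu) — missense.
Codon 5: UAU (Tyr) → UUU (Phe) — missense.
Codon 6: GAU (Asp) → GUU (Val) — missense.
Synonymous: 0 of 5.

0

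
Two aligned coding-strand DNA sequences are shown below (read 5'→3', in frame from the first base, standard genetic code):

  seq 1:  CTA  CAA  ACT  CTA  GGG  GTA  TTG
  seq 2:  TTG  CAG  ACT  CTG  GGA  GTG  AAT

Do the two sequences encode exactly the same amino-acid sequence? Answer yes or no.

Codon 1: CTA Leu / TTG Leu — synonymous.
Codon 2: CAA Gln / CAG Gln — synonymous.
Codon 3: ACT Thr / ACT Thr — identical.
Codon 4: CTA Leu / CTG Leu — synonymous.
Codon 5: GGG Gly / GGA Gly — synonymous.
Codon 6: GTA Val / GTG Val — synonymous.
Codon 7: TTG Leu / AAT Asn — nonsynonymous.
Nonsynonymous differences: 1 → different protein.

no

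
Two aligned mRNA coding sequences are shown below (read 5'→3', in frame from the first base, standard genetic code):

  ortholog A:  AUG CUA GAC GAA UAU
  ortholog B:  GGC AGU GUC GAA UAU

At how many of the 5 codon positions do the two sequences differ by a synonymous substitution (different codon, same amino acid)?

0

Codon 1: AUG Met / GGC Gly — nonsynonymous.
Codon 2: CUA Leu / AGU Ser — nonsynonymous.
Codon 3: GAC Asp / GUC Val — nonsynonymous.
Codon 4: GAA Glu / GAA Glu — identical.
Codon 5: UAU Tyr / UAU Tyr — identical.
Synonymous differences: 0.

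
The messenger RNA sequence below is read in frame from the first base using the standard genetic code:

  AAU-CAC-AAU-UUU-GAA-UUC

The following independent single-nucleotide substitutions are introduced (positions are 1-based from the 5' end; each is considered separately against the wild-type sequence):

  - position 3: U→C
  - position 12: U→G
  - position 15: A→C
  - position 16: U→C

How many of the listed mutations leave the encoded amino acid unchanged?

1

Codon 1: AAU (Asn) → AAC (Asn) — synonymous.
Codon 4: UUU (Phe) → UUG (Leu) — missense.
Codon 5: GAA (Glu) → GAC (Asp) — missense.
Codon 6: UUC (Phe) → CUC (Leu) — missense.
Synonymous: 1 of 4.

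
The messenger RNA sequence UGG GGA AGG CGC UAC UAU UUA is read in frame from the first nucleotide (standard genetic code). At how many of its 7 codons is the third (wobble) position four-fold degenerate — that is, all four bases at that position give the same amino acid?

Codon 1 UGG (Trp): third position 1-fold.
Codon 2 GGA (Gly): third position 4-fold.
Codon 3 AGG (Arg): third position 2-fold.
Codon 4 CGC (Arg): third position 4-fold.
Codon 5 UAC (Tyr): third position 2-fold.
Codon 6 UAU (Tyr): third position 2-fold.
Codon 7 UUA (Leu): third position 2-fold.
Four-fold degenerate third positions: 2.

2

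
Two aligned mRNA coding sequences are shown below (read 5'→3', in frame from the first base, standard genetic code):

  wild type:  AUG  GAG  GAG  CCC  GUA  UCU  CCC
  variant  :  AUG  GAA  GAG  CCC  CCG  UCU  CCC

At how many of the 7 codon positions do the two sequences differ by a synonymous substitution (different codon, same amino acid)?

Codon 1: AUG Met / AUG Met — identical.
Codon 2: GAG Glu / GAA Glu — synonymous.
Codon 3: GAG Glu / GAG Glu — identical.
Codon 4: CCC Pro / CCC Pro — identical.
Codon 5: GUA Val / CCG Pro — nonsynonymous.
Codon 6: UCU Ser / UCU Ser — identical.
Codon 7: CCC Pro / CCC Pro — identical.
Synonymous differences: 1.

1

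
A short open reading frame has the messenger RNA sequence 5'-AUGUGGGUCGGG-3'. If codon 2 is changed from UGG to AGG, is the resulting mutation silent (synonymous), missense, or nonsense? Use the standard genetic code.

Position 4 falls in codon 2: UGG → Trp.
After the substitution the codon is AGG → Arg.
Trp ≠ Arg, so this is a missense mutation.

missense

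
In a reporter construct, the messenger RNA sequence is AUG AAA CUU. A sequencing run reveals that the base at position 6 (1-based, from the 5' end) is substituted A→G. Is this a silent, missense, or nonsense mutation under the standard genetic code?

silent

Position 6 falls in codon 2: AAA → Lys.
After the substitution the codon is AAG → Lys.
Both encode Lys, so the change is synonymous.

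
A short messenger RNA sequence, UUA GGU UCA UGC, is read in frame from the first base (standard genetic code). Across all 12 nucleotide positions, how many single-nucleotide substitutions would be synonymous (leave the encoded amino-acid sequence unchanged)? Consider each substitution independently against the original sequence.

Codon 1 (UUA, Leu): 2 synonymous substitutions.
Codon 2 (GGU, Gly): 3 synonymous substitutions.
Codon 3 (UCA, Ser): 3 synonymous substitutions.
Codon 4 (UGC, Cys): 1 synonymous substitution.
Total: 2 + 3 + 3 + 1 = 9.

9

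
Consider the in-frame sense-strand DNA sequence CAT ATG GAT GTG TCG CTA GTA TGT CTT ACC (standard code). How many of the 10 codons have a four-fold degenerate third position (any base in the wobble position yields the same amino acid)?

Codon 1 CAT (His): third position 2-fold.
Codon 2 ATG (Met): third position 1-fold.
Codon 3 GAT (Asp): third position 2-fold.
Codon 4 GTG (Val): third position 4-fold.
Codon 5 TCG (Ser): third position 4-fold.
Codon 6 CTA (Leu): third position 4-fold.
Codon 7 GTA (Val): third position 4-fold.
Codon 8 TGT (Cys): third position 2-fold.
Codon 9 CTT (Leu): third position 4-fold.
Codon 10 ACC (Thr): third position 4-fold.
Four-fold degenerate third positions: 6.

6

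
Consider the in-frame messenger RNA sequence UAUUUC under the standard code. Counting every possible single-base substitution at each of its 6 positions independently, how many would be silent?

Codon 1 (UAU, Tyr): 1 synonymous substitution.
Codon 2 (UUC, Phe): 1 synonymous substitution.
Total: 1 + 1 = 2.

2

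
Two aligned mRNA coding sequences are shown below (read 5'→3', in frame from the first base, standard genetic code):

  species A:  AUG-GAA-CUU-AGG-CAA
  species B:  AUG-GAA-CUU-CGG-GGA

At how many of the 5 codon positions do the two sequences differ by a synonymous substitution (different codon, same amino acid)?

1

Codon 1: AUG Met / AUG Met — identical.
Codon 2: GAA Glu / GAA Glu — identical.
Codon 3: CUU Leu / CUU Leu — identical.
Codon 4: AGG Arg / CGG Arg — synonymous.
Codon 5: CAA Gln / GGA Gly — nonsynonymous.
Synonymous differences: 1.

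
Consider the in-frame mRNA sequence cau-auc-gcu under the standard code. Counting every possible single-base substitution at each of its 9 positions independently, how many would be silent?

Codon 1 (CAU, His): 1 synonymous substitution.
Codon 2 (AUC, Ile): 2 synonymous substitutions.
Codon 3 (GCU, Ala): 3 synonymous substitutions.
Total: 1 + 2 + 3 = 6.

6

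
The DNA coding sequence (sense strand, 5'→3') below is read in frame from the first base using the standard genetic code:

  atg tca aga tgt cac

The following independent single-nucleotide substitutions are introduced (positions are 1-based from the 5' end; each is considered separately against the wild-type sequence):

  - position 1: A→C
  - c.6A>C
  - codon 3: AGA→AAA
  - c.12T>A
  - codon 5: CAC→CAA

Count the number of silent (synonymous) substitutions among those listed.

Codon 1: ATG (Met) → CTG (Leu) — missense.
Codon 2: TCA (Ser) → TCC (Ser) — synonymous.
Codon 3: AGA (Arg) → AAA (Lys) — missense.
Codon 4: TGT (Cys) → TGA (Stop) — nonsense.
Codon 5: CAC (His) → CAA (Gln) — missense.
Synonymous: 1 of 5.

1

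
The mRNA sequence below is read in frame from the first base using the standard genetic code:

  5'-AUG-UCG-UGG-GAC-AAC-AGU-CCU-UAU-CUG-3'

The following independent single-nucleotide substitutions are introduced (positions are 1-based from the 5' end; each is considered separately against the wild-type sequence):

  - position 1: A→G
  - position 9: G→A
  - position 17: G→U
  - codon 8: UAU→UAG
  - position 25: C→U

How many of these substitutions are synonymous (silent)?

1

Codon 1: AUG (Met) → GUG (Val) — missense.
Codon 3: UGG (Trp) → UGA (Stop) — nonsense.
Codon 6: AGU (Ser) → AUU (Ile) — missense.
Codon 8: UAU (Tyr) → UAG (Stop) — nonsense.
Codon 9: CUG (Leu) → UUG (Leu) — synonymous.
Synonymous: 1 of 5.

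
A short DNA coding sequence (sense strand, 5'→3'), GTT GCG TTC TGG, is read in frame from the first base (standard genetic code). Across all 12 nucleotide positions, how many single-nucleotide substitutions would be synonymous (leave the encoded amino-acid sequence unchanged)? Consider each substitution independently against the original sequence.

Codon 1 (GTT, Val): 3 synonymous substitutions.
Codon 2 (GCG, Ala): 3 synonymous substitutions.
Codon 3 (TTC, Phe): 1 synonymous substitution.
Codon 4 (TGG, Trp): 0 synonymous substitutions.
Total: 3 + 3 + 1 + 0 = 7.

7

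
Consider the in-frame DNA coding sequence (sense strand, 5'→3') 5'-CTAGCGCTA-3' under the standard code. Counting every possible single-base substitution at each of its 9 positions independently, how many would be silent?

Codon 1 (CTA, Leu): 4 synonymous substitutions.
Codon 2 (GCG, Ala): 3 synonymous substitutions.
Codon 3 (CTA, Leu): 4 synonymous substitutions.
Total: 4 + 3 + 4 = 11.

11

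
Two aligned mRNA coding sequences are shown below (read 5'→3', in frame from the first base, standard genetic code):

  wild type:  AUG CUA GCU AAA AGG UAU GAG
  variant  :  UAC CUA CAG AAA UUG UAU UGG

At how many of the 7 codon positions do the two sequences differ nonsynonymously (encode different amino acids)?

Codon 1: AUG Met / UAC Tyr — nonsynonymous.
Codon 2: CUA Leu / CUA Leu — identical.
Codon 3: GCU Ala / CAG Gln — nonsynonymous.
Codon 4: AAA Lys / AAA Lys — identical.
Codon 5: AGG Arg / UUG Leu — nonsynonymous.
Codon 6: UAU Tyr / UAU Tyr — identical.
Codon 7: GAG Glu / UGG Trp — nonsynonymous.
Nonsynonymous differences: 4.

4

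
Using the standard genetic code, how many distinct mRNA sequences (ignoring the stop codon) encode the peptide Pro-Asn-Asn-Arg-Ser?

576

Pro: 4 codons.
Asn: 2 codons.
Asn: 2 codons.
Arg: 6 codons.
Ser: 6 codons.
4 × 2 × 2 × 6 × 6 = 576.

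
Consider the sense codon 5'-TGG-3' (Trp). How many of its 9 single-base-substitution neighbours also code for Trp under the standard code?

0

Position 1: none → 0 synonymous.
Position 2: none → 0 synonymous.
Position 3: none → 0 synonymous.
Total: 0 + 0 + 0 = 0.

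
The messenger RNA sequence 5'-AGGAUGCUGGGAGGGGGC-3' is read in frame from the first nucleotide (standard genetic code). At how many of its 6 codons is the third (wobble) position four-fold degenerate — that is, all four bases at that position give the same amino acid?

4

Codon 1 AGG (Arg): third position 2-fold.
Codon 2 AUG (Met): third position 1-fold.
Codon 3 CUG (Leu): third position 4-fold.
Codon 4 GGA (Gly): third position 4-fold.
Codon 5 GGG (Gly): third position 4-fold.
Codon 6 GGC (Gly): third position 4-fold.
Four-fold degenerate third positions: 4.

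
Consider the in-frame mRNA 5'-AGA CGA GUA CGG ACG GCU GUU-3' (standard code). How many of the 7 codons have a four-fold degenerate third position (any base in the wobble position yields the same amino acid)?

6

Codon 1 AGA (Arg): third position 2-fold.
Codon 2 CGA (Arg): third position 4-fold.
Codon 3 GUA (Val): third position 4-fold.
Codon 4 CGG (Arg): third position 4-fold.
Codon 5 ACG (Thr): third position 4-fold.
Codon 6 GCU (Ala): third position 4-fold.
Codon 7 GUU (Val): third position 4-fold.
Four-fold degenerate third positions: 6.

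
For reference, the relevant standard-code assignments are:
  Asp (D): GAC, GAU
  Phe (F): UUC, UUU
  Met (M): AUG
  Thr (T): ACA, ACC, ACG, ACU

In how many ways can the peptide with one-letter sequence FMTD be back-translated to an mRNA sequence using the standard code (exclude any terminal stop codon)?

16

Phe: 2 codons.
Met: 1 codon.
Thr: 4 codons.
Asp: 2 codons.
2 × 1 × 4 × 2 = 16.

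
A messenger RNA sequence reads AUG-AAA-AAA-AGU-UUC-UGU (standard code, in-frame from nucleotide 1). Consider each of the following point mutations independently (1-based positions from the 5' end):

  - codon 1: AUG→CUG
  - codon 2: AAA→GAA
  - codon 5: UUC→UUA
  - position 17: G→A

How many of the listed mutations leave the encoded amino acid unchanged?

Codon 1: AUG (Met) → CUG (Leu) — missense.
Codon 2: AAA (Lys) → GAA (Glu) — missense.
Codon 5: UUC (Phe) → UUA (Leu) — missense.
Codon 6: UGU (Cys) → UAU (Tyr) — missense.
Synonymous: 0 of 4.

0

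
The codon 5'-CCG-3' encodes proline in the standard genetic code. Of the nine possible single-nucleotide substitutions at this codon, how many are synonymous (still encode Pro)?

Position 1: none → 0 synonymous.
Position 2: none → 0 synonymous.
Position 3: CCU, CCC, CCA → 3 synonymous.
Total: 0 + 0 + 3 = 3.

3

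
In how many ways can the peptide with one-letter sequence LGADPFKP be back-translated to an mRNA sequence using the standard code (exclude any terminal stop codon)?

12288

Leu: 6 codons.
Gly: 4 codons.
Ala: 4 codons.
Asp: 2 codons.
Pro: 4 codons.
Phe: 2 codons.
Lys: 2 codons.
Pro: 4 codons.
6 × 4 × 4 × 2 × 4 × 2 × 2 × 4 = 12288.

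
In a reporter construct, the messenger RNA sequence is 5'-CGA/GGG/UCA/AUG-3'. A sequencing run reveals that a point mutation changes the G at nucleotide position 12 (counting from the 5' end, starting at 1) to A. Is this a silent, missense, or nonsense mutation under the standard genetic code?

Position 12 falls in codon 4: AUG → Met.
After the substitution the codon is AUA → Ile.
Met ≠ Ile, so this is a missense mutation.

missense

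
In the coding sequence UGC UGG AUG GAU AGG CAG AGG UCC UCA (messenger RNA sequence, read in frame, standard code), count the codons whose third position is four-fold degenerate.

Codon 1 UGC (Cys): third position 2-fold.
Codon 2 UGG (Trp): third position 1-fold.
Codon 3 AUG (Met): third position 1-fold.
Codon 4 GAU (Asp): third position 2-fold.
Codon 5 AGG (Arg): third position 2-fold.
Codon 6 CAG (Gln): third position 2-fold.
Codon 7 AGG (Arg): third position 2-fold.
Codon 8 UCC (Ser): third position 4-fold.
Codon 9 UCA (Ser): third position 4-fold.
Four-fold degenerate third positions: 2.

2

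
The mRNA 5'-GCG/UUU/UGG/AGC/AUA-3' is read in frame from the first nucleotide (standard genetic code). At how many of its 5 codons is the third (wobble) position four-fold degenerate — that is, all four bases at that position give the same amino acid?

Codon 1 GCG (Ala): third position 4-fold.
Codon 2 UUU (Phe): third position 2-fold.
Codon 3 UGG (Trp): third position 1-fold.
Codon 4 AGC (Ser): third position 2-fold.
Codon 5 AUA (Ile): third position 3-fold.
Four-fold degenerate third positions: 1.

1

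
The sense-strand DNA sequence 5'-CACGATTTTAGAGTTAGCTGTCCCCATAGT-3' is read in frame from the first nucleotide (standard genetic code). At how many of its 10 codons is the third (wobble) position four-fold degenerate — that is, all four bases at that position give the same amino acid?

Codon 1 CAC (His): third position 2-fold.
Codon 2 GAT (Asp): third position 2-fold.
Codon 3 TTT (Phe): third position 2-fold.
Codon 4 AGA (Arg): third position 2-fold.
Codon 5 GTT (Val): third position 4-fold.
Codon 6 AGC (Ser): third position 2-fold.
Codon 7 TGT (Cys): third position 2-fold.
Codon 8 CCC (Pro): third position 4-fold.
Codon 9 CAT (His): third position 2-fold.
Codon 10 AGT (Ser): third position 2-fold.
Four-fold degenerate third positions: 2.

2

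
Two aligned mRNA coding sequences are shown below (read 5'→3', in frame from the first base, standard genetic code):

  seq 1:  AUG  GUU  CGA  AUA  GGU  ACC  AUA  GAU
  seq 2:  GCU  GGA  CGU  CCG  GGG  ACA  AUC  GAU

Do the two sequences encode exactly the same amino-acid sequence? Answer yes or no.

no

Codon 1: AUG Met / GCU Ala — nonsynonymous.
Codon 2: GUU Val / GGA Gly — nonsynonymous.
Codon 3: CGA Arg / CGU Arg — synonymous.
Codon 4: AUA Ile / CCG Pro — nonsynonymous.
Codon 5: GGU Gly / GGG Gly — synonymous.
Codon 6: ACC Thr / ACA Thr — synonymous.
Codon 7: AUA Ile / AUC Ile — synonymous.
Codon 8: GAU Asp / GAU Asp — identical.
Nonsynonymous differences: 3 → different protein.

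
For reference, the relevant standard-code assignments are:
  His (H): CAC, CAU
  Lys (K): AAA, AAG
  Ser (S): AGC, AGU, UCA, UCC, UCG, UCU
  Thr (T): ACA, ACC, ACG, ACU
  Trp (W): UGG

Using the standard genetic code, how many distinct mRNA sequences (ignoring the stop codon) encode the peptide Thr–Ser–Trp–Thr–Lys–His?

Thr: 4 codons.
Ser: 6 codons.
Trp: 1 codon.
Thr: 4 codons.
Lys: 2 codons.
His: 2 codons.
4 × 6 × 1 × 4 × 2 × 2 = 384.

384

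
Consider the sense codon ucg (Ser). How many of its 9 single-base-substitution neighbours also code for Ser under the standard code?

Position 1: none → 0 synonymous.
Position 2: none → 0 synonymous.
Position 3: UCU, UCC, UCA → 3 synonymous.
Total: 0 + 0 + 3 = 3.

3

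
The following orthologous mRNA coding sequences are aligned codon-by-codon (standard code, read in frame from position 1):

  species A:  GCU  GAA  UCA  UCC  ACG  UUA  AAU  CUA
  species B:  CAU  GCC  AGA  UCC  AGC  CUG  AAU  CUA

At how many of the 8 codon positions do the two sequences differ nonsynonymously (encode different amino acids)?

4

Codon 1: GCU Ala / CAU His — nonsynonymous.
Codon 2: GAA Glu / GCC Ala — nonsynonymous.
Codon 3: UCA Ser / AGA Arg — nonsynonymous.
Codon 4: UCC Ser / UCC Ser — identical.
Codon 5: ACG Thr / AGC Ser — nonsynonymous.
Codon 6: UUA Leu / CUG Leu — synonymous.
Codon 7: AAU Asn / AAU Asn — identical.
Codon 8: CUA Leu / CUA Leu — identical.
Nonsynonymous differences: 4.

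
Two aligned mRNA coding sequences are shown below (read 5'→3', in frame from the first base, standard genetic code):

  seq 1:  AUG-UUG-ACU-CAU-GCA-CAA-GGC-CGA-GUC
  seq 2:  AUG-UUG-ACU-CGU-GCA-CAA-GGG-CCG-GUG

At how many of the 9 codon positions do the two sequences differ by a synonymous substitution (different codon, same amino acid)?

2

Codon 1: AUG Met / AUG Met — identical.
Codon 2: UUG Leu / UUG Leu — identical.
Codon 3: ACU Thr / ACU Thr — identical.
Codon 4: CAU His / CGU Arg — nonsynonymous.
Codon 5: GCA Ala / GCA Ala — identical.
Codon 6: CAA Gln / CAA Gln — identical.
Codon 7: GGC Gly / GGG Gly — synonymous.
Codon 8: CGA Arg / CCG Pro — nonsynonymous.
Codon 9: GUC Val / GUG Val — synonymous.
Synonymous differences: 2.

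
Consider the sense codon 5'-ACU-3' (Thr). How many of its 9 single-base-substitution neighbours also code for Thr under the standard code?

3

Position 1: none → 0 synonymous.
Position 2: none → 0 synonymous.
Position 3: ACC, ACA, ACG → 3 synonymous.
Total: 0 + 0 + 3 = 3.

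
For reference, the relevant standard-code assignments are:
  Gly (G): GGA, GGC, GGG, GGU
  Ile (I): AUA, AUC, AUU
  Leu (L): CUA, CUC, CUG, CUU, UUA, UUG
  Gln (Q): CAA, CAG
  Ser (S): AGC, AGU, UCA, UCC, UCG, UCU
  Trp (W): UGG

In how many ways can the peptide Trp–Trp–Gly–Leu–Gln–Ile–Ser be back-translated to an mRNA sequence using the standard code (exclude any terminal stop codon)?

864

Trp: 1 codon.
Trp: 1 codon.
Gly: 4 codons.
Leu: 6 codons.
Gln: 2 codons.
Ile: 3 codons.
Ser: 6 codons.
1 × 1 × 4 × 6 × 2 × 3 × 6 = 864.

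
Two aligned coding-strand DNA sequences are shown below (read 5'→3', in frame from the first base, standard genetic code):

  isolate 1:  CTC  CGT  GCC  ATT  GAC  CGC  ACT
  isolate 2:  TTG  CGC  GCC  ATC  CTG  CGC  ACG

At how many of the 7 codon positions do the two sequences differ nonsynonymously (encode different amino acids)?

1

Codon 1: CTC Leu / TTG Leu — synonymous.
Codon 2: CGT Arg / CGC Arg — synonymous.
Codon 3: GCC Ala / GCC Ala — identical.
Codon 4: ATT Ile / ATC Ile — synonymous.
Codon 5: GAC Asp / CTG Leu — nonsynonymous.
Codon 6: CGC Arg / CGC Arg — identical.
Codon 7: ACT Thr / ACG Thr — synonymous.
Nonsynonymous differences: 1.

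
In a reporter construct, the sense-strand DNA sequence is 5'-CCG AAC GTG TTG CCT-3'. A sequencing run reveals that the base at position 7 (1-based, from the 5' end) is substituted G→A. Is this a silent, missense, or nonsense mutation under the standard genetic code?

Position 7 falls in codon 3: GTG → Val.
After the substitution the codon is ATG → Met.
Val ≠ Met, so this is a missense mutation.

missense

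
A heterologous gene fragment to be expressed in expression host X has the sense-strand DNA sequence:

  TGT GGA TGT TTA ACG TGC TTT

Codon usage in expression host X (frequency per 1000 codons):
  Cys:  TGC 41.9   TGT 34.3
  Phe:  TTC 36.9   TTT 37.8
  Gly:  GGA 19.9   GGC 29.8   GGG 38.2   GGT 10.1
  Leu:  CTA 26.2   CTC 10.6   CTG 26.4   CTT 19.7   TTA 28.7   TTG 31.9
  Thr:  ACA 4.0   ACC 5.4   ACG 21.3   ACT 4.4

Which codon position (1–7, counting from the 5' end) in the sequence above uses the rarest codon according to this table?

Codon 1 TGT (Cys): 34.3 per 1000.
Codon 2 GGA (Gly): 19.9 per 1000.
Codon 3 TGT (Cys): 34.3 per 1000.
Codon 4 TTA (Leu): 28.7 per 1000.
Codon 5 ACG (Thr): 21.3 per 1000.
Codon 6 TGC (Cys): 41.9 per 1000.
Codon 7 TTT (Phe): 37.8 per 1000.
Lowest frequency is 19.9 at codon 2.

2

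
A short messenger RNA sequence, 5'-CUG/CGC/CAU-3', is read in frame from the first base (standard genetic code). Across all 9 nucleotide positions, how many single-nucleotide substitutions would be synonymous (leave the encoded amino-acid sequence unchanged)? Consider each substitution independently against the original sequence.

8

Codon 1 (CUG, Leu): 4 synonymous substitutions.
Codon 2 (CGC, Arg): 3 synonymous substitutions.
Codon 3 (CAU, His): 1 synonymous substitution.
Total: 4 + 3 + 1 = 8.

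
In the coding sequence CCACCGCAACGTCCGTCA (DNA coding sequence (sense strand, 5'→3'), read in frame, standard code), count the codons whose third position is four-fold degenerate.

Codon 1 CCA (Pro): third position 4-fold.
Codon 2 CCG (Pro): third position 4-fold.
Codon 3 CAA (Gln): third position 2-fold.
Codon 4 CGT (Arg): third position 4-fold.
Codon 5 CCG (Pro): third position 4-fold.
Codon 6 TCA (Ser): third position 4-fold.
Four-fold degenerate third positions: 5.

5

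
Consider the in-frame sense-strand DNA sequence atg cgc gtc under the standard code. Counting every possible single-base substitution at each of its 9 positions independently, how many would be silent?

6

Codon 1 (ATG, Met): 0 synonymous substitutions.
Codon 2 (CGC, Arg): 3 synonymous substitutions.
Codon 3 (GTC, Val): 3 synonymous substitutions.
Total: 0 + 3 + 3 = 6.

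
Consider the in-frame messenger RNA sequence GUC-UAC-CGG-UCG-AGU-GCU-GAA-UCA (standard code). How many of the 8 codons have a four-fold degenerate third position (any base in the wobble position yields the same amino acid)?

Codon 1 GUC (Val): third position 4-fold.
Codon 2 UAC (Tyr): third position 2-fold.
Codon 3 CGG (Arg): third position 4-fold.
Codon 4 UCG (Ser): third position 4-fold.
Codon 5 AGU (Ser): third position 2-fold.
Codon 6 GCU (Ala): third position 4-fold.
Codon 7 GAA (Glu): third position 2-fold.
Codon 8 UCA (Ser): third position 4-fold.
Four-fold degenerate third positions: 5.

5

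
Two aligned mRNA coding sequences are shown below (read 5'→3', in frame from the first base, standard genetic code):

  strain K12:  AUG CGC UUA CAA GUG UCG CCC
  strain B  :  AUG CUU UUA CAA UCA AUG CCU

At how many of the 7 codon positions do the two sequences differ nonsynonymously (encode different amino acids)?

3

Codon 1: AUG Met / AUG Met — identical.
Codon 2: CGC Arg / CUU Leu — nonsynonymous.
Codon 3: UUA Leu / UUA Leu — identical.
Codon 4: CAA Gln / CAA Gln — identical.
Codon 5: GUG Val / UCA Ser — nonsynonymous.
Codon 6: UCG Ser / AUG Met — nonsynonymous.
Codon 7: CCC Pro / CCU Pro — synonymous.
Nonsynonymous differences: 3.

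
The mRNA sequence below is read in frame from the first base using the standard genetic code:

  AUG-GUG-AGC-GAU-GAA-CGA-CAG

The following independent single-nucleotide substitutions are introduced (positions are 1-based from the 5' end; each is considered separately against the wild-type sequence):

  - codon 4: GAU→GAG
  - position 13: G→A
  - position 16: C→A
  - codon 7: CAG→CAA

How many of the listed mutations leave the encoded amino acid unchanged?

2

Codon 4: GAU (Asp) → GAG (Glu) — missense.
Codon 5: GAA (Glu) → AAA (Lys) — missense.
Codon 6: CGA (Arg) → AGA (Arg) — synonymous.
Codon 7: CAG (Gln) → CAA (Gln) — synonymous.
Synonymous: 2 of 4.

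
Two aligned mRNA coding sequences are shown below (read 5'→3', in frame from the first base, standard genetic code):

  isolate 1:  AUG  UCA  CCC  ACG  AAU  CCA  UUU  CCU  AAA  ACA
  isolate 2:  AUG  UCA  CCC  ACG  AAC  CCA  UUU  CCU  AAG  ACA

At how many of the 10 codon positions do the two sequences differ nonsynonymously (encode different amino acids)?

0

Codon 1: AUG Met / AUG Met — identical.
Codon 2: UCA Ser / UCA Ser — identical.
Codon 3: CCC Pro / CCC Pro — identical.
Codon 4: ACG Thr / ACG Thr — identical.
Codon 5: AAU Asn / AAC Asn — synonymous.
Codon 6: CCA Pro / CCA Pro — identical.
Codon 7: UUU Phe / UUU Phe — identical.
Codon 8: CCU Pro / CCU Pro — identical.
Codon 9: AAA Lys / AAG Lys — synonymous.
Codon 10: ACA Thr / ACA Thr — identical.
Nonsynonymous differences: 0.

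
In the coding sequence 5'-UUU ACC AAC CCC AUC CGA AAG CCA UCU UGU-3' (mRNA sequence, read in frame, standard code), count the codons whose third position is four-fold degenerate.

Codon 1 UUU (Phe): third position 2-fold.
Codon 2 ACC (Thr): third position 4-fold.
Codon 3 AAC (Asn): third position 2-fold.
Codon 4 CCC (Pro): third position 4-fold.
Codon 5 AUC (Ile): third position 3-fold.
Codon 6 CGA (Arg): third position 4-fold.
Codon 7 AAG (Lys): third position 2-fold.
Codon 8 CCA (Pro): third position 4-fold.
Codon 9 UCU (Ser): third position 4-fold.
Codon 10 UGU (Cys): third position 2-fold.
Four-fold degenerate third positions: 5.

5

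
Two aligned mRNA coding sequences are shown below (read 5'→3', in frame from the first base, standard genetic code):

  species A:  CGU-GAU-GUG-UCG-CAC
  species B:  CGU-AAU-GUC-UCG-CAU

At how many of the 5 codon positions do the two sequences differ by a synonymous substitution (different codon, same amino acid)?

Codon 1: CGU Arg / CGU Arg — identical.
Codon 2: GAU Asp / AAU Asn — nonsynonymous.
Codon 3: GUG Val / GUC Val — synonymous.
Codon 4: UCG Ser / UCG Ser — identical.
Codon 5: CAC His / CAU His — synonymous.
Synonymous differences: 2.

2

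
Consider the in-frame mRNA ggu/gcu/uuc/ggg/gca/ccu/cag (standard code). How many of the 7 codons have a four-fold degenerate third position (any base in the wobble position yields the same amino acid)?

Codon 1 GGU (Gly): third position 4-fold.
Codon 2 GCU (Ala): third position 4-fold.
Codon 3 UUC (Phe): third position 2-fold.
Codon 4 GGG (Gly): third position 4-fold.
Codon 5 GCA (Ala): third position 4-fold.
Codon 6 CCU (Pro): third position 4-fold.
Codon 7 CAG (Gln): third position 2-fold.
Four-fold degenerate third positions: 5.

5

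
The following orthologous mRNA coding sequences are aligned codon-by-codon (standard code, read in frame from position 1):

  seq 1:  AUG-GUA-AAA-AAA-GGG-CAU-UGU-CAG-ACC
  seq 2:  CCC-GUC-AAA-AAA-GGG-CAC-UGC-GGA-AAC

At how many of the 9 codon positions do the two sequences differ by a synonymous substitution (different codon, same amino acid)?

3

Codon 1: AUG Met / CCC Pro — nonsynonymous.
Codon 2: GUA Val / GUC Val — synonymous.
Codon 3: AAA Lys / AAA Lys — identical.
Codon 4: AAA Lys / AAA Lys — identical.
Codon 5: GGG Gly / GGG Gly — identical.
Codon 6: CAU His / CAC His — synonymous.
Codon 7: UGU Cys / UGC Cys — synonymous.
Codon 8: CAG Gln / GGA Gly — nonsynonymous.
Codon 9: ACC Thr / AAC Asn — nonsynonymous.
Synonymous differences: 3.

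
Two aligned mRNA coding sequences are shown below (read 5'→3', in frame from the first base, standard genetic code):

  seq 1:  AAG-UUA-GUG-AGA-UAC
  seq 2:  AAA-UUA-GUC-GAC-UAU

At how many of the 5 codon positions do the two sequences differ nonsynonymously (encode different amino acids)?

Codon 1: AAG Lys / AAA Lys — synonymous.
Codon 2: UUA Leu / UUA Leu — identical.
Codon 3: GUG Val / GUC Val — synonymous.
Codon 4: AGA Arg / GAC Asp — nonsynonymous.
Codon 5: UAC Tyr / UAU Tyr — synonymous.
Nonsynonymous differences: 1.

1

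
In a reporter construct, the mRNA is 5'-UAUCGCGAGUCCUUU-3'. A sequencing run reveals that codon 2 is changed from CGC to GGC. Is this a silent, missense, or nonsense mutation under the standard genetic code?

missense

Position 4 falls in codon 2: CGC → Arg.
After the substitution the codon is GGC → Gly.
Arg ≠ Gly, so this is a missense mutation.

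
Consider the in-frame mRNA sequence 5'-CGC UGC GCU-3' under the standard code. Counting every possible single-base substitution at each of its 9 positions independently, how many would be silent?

Codon 1 (CGC, Arg): 3 synonymous substitutions.
Codon 2 (UGC, Cys): 1 synonymous substitution.
Codon 3 (GCU, Ala): 3 synonymous substitutions.
Total: 3 + 1 + 3 = 7.

7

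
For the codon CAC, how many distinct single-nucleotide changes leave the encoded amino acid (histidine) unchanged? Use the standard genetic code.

1

Position 1: none → 0 synonymous.
Position 2: none → 0 synonymous.
Position 3: CAU → 1 synonymous.
Total: 0 + 0 + 1 = 1.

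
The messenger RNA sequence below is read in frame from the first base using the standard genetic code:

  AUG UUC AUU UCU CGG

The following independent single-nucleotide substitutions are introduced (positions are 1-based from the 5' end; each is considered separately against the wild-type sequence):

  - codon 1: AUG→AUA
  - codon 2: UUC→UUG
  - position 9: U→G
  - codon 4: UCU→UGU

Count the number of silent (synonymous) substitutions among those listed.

Codon 1: AUG (Met) → AUA (Ile) — missense.
Codon 2: UUC (Phe) → UUG (Leu) — missense.
Codon 3: AUU (Ile) → AUG (Met) — missense.
Codon 4: UCU (Ser) → UGU (Cys) — missense.
Synonymous: 0 of 4.

0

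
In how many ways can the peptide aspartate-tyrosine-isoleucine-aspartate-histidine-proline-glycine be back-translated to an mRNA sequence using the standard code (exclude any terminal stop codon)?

768

Asp: 2 codons.
Tyr: 2 codons.
Ile: 3 codons.
Asp: 2 codons.
His: 2 codons.
Pro: 4 codons.
Gly: 4 codons.
2 × 2 × 3 × 2 × 2 × 4 × 4 = 768.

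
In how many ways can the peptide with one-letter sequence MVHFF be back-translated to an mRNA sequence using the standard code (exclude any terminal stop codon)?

32

Met: 1 codon.
Val: 4 codons.
His: 2 codons.
Phe: 2 codons.
Phe: 2 codons.
1 × 4 × 2 × 2 × 2 = 32.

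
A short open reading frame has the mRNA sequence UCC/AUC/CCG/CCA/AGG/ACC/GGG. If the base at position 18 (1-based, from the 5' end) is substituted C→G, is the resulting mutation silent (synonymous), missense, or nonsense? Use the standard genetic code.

silent

Position 18 falls in codon 6: ACC → Thr.
After the substitution the codon is ACG → Thr.
Both encode Thr, so the change is synonymous.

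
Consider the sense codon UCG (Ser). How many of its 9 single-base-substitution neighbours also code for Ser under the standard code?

3

Position 1: none → 0 synonymous.
Position 2: none → 0 synonymous.
Position 3: UCU, UCC, UCA → 3 synonymous.
Total: 0 + 0 + 3 = 3.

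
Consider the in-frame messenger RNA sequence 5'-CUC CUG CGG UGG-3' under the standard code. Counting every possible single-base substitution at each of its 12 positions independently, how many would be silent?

11

Codon 1 (CUC, Leu): 3 synonymous substitutions.
Codon 2 (CUG, Leu): 4 synonymous substitutions.
Codon 3 (CGG, Arg): 4 synonymous substitutions.
Codon 4 (UGG, Trp): 0 synonymous substitutions.
Total: 3 + 4 + 4 + 0 = 11.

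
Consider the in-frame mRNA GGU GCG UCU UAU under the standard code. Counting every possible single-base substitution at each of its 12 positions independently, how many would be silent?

10

Codon 1 (GGU, Gly): 3 synonymous substitutions.
Codon 2 (GCG, Ala): 3 synonymous substitutions.
Codon 3 (UCU, Ser): 3 synonymous substitutions.
Codon 4 (UAU, Tyr): 1 synonymous substitution.
Total: 3 + 3 + 3 + 1 = 10.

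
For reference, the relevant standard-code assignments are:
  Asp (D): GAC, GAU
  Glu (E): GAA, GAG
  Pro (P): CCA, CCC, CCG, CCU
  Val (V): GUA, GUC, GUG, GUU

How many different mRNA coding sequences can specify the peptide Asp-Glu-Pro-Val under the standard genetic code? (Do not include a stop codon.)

64

Asp: 2 codons.
Glu: 2 codons.
Pro: 4 codons.
Val: 4 codons.
2 × 2 × 4 × 4 = 64.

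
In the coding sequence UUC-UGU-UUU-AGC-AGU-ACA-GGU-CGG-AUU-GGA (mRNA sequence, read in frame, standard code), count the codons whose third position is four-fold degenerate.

4

Codon 1 UUC (Phe): third position 2-fold.
Codon 2 UGU (Cys): third position 2-fold.
Codon 3 UUU (Phe): third position 2-fold.
Codon 4 AGC (Ser): third position 2-fold.
Codon 5 AGU (Ser): third position 2-fold.
Codon 6 ACA (Thr): third position 4-fold.
Codon 7 GGU (Gly): third position 4-fold.
Codon 8 CGG (Arg): third position 4-fold.
Codon 9 AUU (Ile): third position 3-fold.
Codon 10 GGA (Gly): third position 4-fold.
Four-fold degenerate third positions: 4.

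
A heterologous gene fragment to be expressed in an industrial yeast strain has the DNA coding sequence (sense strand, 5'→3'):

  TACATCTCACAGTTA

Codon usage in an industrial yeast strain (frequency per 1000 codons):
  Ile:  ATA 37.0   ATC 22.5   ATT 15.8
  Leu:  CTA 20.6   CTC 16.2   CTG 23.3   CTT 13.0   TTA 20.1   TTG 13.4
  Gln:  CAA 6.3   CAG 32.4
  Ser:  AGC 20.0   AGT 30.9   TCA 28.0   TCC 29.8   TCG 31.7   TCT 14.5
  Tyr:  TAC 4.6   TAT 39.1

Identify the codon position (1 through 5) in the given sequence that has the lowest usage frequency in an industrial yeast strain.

Codon 1 TAC (Tyr): 4.6 per 1000.
Codon 2 ATC (Ile): 22.5 per 1000.
Codon 3 TCA (Ser): 28.0 per 1000.
Codon 4 CAG (Gln): 32.4 per 1000.
Codon 5 TTA (Leu): 20.1 per 1000.
Lowest frequency is 4.6 at codon 1.

1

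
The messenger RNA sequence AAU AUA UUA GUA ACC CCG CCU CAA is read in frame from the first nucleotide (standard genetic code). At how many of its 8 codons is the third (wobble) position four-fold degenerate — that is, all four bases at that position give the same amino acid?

4

Codon 1 AAU (Asn): third position 2-fold.
Codon 2 AUA (Ile): third position 3-fold.
Codon 3 UUA (Leu): third position 2-fold.
Codon 4 GUA (Val): third position 4-fold.
Codon 5 ACC (Thr): third position 4-fold.
Codon 6 CCG (Pro): third position 4-fold.
Codon 7 CCU (Pro): third position 4-fold.
Codon 8 CAA (Gln): third position 2-fold.
Four-fold degenerate third positions: 4.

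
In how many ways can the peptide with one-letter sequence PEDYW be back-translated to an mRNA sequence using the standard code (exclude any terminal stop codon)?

32

Pro: 4 codons.
Glu: 2 codons.
Asp: 2 codons.
Tyr: 2 codons.
Trp: 1 codon.
4 × 2 × 2 × 2 × 1 = 32.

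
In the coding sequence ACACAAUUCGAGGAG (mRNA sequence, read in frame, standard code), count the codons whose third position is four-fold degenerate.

Codon 1 ACA (Thr): third position 4-fold.
Codon 2 CAA (Gln): third position 2-fold.
Codon 3 UUC (Phe): third position 2-fold.
Codon 4 GAG (Glu): third position 2-fold.
Codon 5 GAG (Glu): third position 2-fold.
Four-fold degenerate third positions: 1.

1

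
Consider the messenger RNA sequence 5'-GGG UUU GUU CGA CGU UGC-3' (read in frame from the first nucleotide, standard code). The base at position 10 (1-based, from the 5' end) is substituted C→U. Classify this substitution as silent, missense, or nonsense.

Position 10 falls in codon 4: CGA → Arg.
After the substitution the codon is UGA → Stop.
The new codon is a stop codon, so this is a nonsense mutation.

nonsense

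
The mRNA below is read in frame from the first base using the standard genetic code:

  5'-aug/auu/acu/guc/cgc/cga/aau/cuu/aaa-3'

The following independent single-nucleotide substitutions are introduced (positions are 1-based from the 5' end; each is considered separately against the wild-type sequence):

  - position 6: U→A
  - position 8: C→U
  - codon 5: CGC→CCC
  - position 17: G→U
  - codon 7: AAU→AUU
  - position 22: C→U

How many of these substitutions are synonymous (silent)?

Codon 2: AUU (Ile) → AUA (Ile) — synonymous.
Codon 3: ACU (Thr) → AUU (Ile) — missense.
Codon 5: CGC (Arg) → CCC (Pro) — missense.
Codon 6: CGA (Arg) → CUA (Leu) — missense.
Codon 7: AAU (Asn) → AUU (Ile) — missense.
Codon 8: CUU (Leu) → UUU (Phe) — missense.
Synonymous: 1 of 6.

1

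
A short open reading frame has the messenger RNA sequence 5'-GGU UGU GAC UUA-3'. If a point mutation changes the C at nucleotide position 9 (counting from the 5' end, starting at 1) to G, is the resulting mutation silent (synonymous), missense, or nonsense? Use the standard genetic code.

missense

Position 9 falls in codon 3: GAC → Asp.
After the substitution the codon is GAG → Glu.
Asp ≠ Glu, so this is a missense mutation.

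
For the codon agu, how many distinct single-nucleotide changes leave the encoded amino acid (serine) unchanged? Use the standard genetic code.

1

Position 1: none → 0 synonymous.
Position 2: none → 0 synonymous.
Position 3: AGC → 1 synonymous.
Total: 0 + 0 + 1 = 1.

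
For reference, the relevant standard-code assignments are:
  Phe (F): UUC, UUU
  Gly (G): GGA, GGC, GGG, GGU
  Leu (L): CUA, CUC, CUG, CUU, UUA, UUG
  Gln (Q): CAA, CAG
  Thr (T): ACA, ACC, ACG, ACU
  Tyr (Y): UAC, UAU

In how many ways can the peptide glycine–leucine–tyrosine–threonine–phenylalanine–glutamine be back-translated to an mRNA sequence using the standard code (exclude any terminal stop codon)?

Gly: 4 codons.
Leu: 6 codons.
Tyr: 2 codons.
Thr: 4 codons.
Phe: 2 codons.
Gln: 2 codons.
4 × 6 × 2 × 4 × 2 × 2 = 768.

768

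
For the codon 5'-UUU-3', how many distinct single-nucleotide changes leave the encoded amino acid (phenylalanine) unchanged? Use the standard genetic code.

Position 1: none → 0 synonymous.
Position 2: none → 0 synonymous.
Position 3: UUC → 1 synonymous.
Total: 0 + 0 + 1 = 1.

1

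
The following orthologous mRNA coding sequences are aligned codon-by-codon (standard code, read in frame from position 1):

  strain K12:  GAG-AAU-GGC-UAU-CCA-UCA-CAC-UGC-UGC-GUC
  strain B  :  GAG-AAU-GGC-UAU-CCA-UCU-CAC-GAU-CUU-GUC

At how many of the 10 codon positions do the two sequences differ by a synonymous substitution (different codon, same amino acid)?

Codon 1: GAG Glu / GAG Glu — identical.
Codon 2: AAU Asn / AAU Asn — identical.
Codon 3: GGC Gly / GGC Gly — identical.
Codon 4: UAU Tyr / UAU Tyr — identical.
Codon 5: CCA Pro / CCA Pro — identical.
Codon 6: UCA Ser / UCU Ser — synonymous.
Codon 7: CAC His / CAC His — identical.
Codon 8: UGC Cys / GAU Asp — nonsynonymous.
Codon 9: UGC Cys / CUU Leu — nonsynonymous.
Codon 10: GUC Val / GUC Val — identical.
Synonymous differences: 1.

1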